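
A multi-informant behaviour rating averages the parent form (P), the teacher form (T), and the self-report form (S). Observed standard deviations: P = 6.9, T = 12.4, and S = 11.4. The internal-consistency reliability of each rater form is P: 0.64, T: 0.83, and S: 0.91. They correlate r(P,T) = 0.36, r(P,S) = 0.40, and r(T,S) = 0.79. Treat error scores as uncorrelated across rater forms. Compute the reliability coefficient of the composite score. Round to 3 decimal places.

0.919

Var(P+T+S) = 6.9² + 12.4² + 11.4² + 2·[6.9·12.4·0.36 + 6.9·11.4·0.40 + 12.4·11.4·0.79] = 331.33 + 347.88 = 679.21.
Because errors are independent across components, Cov(Tᵢ,Tⱼ) = Cov(Xᵢ,Xⱼ); the off-diagonal part of the true-score variance is the same as above.
True-score variance = [6.9²·0.64 + 12.4²·0.83 + 11.4²·0.91] + 347.88 = 276.355 + 347.88 = 624.235.
Reliability = 624.235 / 679.21 = 0.919.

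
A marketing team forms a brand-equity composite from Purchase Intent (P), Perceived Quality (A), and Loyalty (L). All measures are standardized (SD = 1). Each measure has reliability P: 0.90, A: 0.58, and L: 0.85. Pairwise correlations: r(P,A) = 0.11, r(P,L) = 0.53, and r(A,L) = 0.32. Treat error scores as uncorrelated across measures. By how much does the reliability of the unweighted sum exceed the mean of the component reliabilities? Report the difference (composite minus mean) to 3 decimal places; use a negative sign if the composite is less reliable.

0.087

Var(sum) = 3 + 1.92 = 4.92; true-score variance = 2.33 + 1.92 = 4.25; composite reliability = 0.8638.
Mean component reliability = 0.7767.
Difference = 0.8638 − 0.7767 = 0.087.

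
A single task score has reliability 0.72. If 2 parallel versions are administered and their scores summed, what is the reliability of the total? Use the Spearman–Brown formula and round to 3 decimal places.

0.837

ρ_k = kρ / (1 + (k−1)ρ) = 2·0.72 / (1 + 1·0.72) = 1.440 / 1.720 = 0.837.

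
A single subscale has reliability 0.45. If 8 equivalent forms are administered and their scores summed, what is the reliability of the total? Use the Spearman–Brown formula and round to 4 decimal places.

0.8675

ρ_k = kρ / (1 + (k−1)ρ) = 8·0.45 / (1 + 7·0.45) = 3.600 / 4.150 = 0.8675.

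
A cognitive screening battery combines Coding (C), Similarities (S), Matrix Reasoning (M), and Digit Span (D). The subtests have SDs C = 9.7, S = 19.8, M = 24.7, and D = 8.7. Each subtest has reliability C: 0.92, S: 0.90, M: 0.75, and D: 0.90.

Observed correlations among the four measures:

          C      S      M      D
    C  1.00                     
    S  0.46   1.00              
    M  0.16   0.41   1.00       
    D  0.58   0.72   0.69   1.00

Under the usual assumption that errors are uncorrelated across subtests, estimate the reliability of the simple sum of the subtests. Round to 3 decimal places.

0.916

Var(C+S+M+D) = 9.7² + 19.8² + 24.7² + 8.7² + 2·[9.7·19.8·0.46 + 9.7·24.7·0.16 + 9.7·8.7·0.58 + 19.8·24.7·0.41 + 19.8·8.7·0.72 + 24.7·8.7·0.69] = 1171.91 + 1296.89 = 2468.8.
With uncorrelated errors the cross-covariances are all true-score covariance, so they carry over unchanged; only the diagonal terms shrink to ρᵢσᵢ².
True-score variance = [9.7²·0.92 + 19.8²·0.90 + 24.7²·0.75 + 8.7²·0.90] + 1296.89 = 965.087 + 1296.89 = 2261.98.
Reliability = 2261.98 / 2468.8 = 0.916.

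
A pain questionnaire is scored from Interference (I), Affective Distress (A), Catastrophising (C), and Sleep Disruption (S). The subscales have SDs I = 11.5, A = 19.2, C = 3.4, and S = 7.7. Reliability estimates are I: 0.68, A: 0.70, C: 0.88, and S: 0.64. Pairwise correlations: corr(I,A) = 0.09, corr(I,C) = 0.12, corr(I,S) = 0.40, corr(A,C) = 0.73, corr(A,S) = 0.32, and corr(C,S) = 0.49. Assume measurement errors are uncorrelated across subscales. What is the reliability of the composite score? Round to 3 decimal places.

Var(I+A+C+S) = 11.5² + 19.2² + 3.4² + 7.7² + 2·[11.5·19.2·0.09 + 11.5·3.4·0.12 + 11.5·7.7·0.40 + 19.2·3.4·0.73 + 19.2·7.7·0.32 + 3.4·7.7·0.49] = 571.74 + 335.551 = 907.291.
With uncorrelated errors the cross-covariances are all true-score covariance, so they carry over unchanged; only the diagonal terms shrink to ρᵢσᵢ².
True-score variance = [11.5²·0.68 + 19.2²·0.70 + 3.4²·0.88 + 7.7²·0.64] + 335.551 = 396.096 + 335.551 = 731.647.
Reliability = 731.647 / 907.291 = 0.806.

0.806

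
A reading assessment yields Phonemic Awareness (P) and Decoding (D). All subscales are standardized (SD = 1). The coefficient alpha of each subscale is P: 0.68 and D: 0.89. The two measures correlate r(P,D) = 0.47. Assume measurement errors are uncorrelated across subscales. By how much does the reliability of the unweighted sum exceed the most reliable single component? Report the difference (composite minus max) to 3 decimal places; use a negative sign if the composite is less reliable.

-0.036

Var(sum) = 2 + 0.94 = 2.94; true-score variance = 1.57 + 0.94 = 2.51; composite reliability = 0.8537.
Max component reliability = 0.8900.
Difference = 0.8537 − 0.8900 = -0.036.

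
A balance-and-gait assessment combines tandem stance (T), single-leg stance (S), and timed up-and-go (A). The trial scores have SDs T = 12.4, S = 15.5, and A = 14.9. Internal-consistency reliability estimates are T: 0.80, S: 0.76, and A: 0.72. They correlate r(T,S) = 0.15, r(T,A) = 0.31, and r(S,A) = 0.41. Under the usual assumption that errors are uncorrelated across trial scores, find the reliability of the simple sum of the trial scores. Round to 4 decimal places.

0.8460

Var(T+S+A) = 12.4² + 15.5² + 14.9² + 2·[12.4·15.5·0.15 + 12.4·14.9·0.31 + 15.5·14.9·0.41] = 616.02 + 361.59 = 977.61.
With uncorrelated errors the cross-covariances are all true-score covariance, so they carry over unchanged; only the diagonal terms shrink to ρᵢσᵢ².
True-score variance = [12.4²·0.80 + 15.5²·0.76 + 14.9²·0.72] + 361.59 = 465.445 + 361.59 = 827.035.
Reliability = 827.035 / 977.61 = 0.8460.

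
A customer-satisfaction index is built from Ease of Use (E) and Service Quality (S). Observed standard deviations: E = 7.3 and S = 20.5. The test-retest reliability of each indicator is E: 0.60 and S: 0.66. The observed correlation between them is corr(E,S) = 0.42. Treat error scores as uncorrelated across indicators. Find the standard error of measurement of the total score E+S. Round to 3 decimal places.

Var(total) = 473.54 + 125.706 = 599.246.
True-score variance = 309.339 + 125.706 = 435.045, so reliability = 0.7260.
Error variance = 599.246 − 435.045 = 164.201; SEM = √164.201 = 12.814.

12.814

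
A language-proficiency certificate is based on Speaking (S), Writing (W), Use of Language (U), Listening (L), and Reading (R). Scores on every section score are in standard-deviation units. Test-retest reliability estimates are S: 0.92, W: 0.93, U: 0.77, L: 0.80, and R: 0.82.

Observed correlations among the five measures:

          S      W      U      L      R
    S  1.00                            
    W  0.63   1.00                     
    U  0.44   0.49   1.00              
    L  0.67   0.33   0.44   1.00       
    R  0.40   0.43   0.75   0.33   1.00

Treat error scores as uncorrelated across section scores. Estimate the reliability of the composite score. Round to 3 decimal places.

Var(S+W+U+L+R) = 5 + 2·[0.63 + 0.44 + 0.67 + 0.40 + 0.49 + 0.33 + 0.43 + 0.44 + 0.75 + 0.33] = 5 + 9.82 = 14.82.
Under uncorrelated errors the observed covariances equal the true-score covariances, so only the own-variance terms attenuate.
True-score variance = [0.92 + 0.93 + 0.77 + 0.80 + 0.82] + 9.82 = 4.24 + 9.82 = 14.06.
Reliability = 14.06 / 14.82 = 0.949.

0.949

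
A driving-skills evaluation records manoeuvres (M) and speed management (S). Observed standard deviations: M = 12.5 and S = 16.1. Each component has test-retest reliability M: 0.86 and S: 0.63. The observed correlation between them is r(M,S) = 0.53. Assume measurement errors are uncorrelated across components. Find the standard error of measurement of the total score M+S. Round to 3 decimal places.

10.853

Var(total) = 415.46 + 213.325 = 628.785.
True-score variance = 297.677 + 213.325 = 511.002, so reliability = 0.8127.
Error variance = 628.785 − 511.002 = 117.783; SEM = √117.783 = 10.853.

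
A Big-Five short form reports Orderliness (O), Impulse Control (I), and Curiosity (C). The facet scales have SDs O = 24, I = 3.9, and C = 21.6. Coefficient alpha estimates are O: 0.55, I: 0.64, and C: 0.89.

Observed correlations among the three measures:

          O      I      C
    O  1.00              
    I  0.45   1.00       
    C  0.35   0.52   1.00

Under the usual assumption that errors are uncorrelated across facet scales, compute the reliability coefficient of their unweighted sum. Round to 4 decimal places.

Var(O+I+C) = 24² + 3.9² + 21.6² + 2·[24·3.9·0.45 + 24·21.6·0.35 + 3.9·21.6·0.52] = 1057.77 + 534.73 = 1592.5.
Under uncorrelated errors the observed covariances equal the true-score covariances, so only the own-variance terms attenuate.
True-score variance = [24²·0.55 + 3.9²·0.64 + 21.6²·0.89] + 534.73 = 741.773 + 534.73 = 1276.5.
Reliability = 1276.5 / 1592.5 = 0.8016.

0.8016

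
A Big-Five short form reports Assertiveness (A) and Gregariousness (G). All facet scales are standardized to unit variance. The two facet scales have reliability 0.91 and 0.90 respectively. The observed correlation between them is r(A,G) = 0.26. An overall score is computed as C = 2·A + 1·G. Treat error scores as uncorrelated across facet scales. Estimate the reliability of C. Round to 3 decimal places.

0.924

Var(C) = 2² + 1 + 2·[2·0.26] = 5 + 1.04 = 6.04.
With uncorrelated errors the cross-covariances are all true-score covariance, so they carry over unchanged; only the diagonal terms shrink to ρᵢσᵢ².
True-score variance = [2²·0.91 + 0.90] + 1.04 = 4.54 + 1.04 = 5.58.
Reliability = 5.58 / 6.04 = 0.924.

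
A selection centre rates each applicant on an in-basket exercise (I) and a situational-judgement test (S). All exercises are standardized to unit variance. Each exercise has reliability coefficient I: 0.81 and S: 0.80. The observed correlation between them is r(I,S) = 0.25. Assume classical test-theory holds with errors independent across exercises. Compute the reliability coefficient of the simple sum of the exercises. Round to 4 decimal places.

Var(I+S) = 2 + 2·[0.25] = 2 + 0.5 = 2.5.
Because errors are independent across components, Cov(Tᵢ,Tⱼ) = Cov(Xᵢ,Xⱼ); the off-diagonal part of the true-score variance is the same as above.
True-score variance = [0.81 + 0.80] + 0.5 = 1.61 + 0.5 = 2.11.
Reliability = 2.11 / 2.5 = 0.8440.

0.8440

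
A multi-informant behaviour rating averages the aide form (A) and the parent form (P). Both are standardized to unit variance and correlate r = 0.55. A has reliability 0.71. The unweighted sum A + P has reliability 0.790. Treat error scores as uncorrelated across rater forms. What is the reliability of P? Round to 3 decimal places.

0.639

Var(A+P) = 2 + 2·0.55 = 3.100.
True-score variance = ρ_A + ρ_P + 2·0.55, so 0.790 = (0.71 + ρ_P + 1.10) / 3.100.
ρ_P = 0.790·3.100 − 0.71 − 1.10 = 0.639.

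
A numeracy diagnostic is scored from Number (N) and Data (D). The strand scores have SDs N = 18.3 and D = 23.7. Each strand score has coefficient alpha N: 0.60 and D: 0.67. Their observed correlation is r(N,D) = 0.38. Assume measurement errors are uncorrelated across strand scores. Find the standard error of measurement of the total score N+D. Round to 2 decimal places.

17.87

Var(total) = 896.58 + 329.62 = 1226.2.
True-score variance = 577.266 + 329.62 = 906.886, so reliability = 0.7396.
Error variance = 1226.2 − 906.886 = 319.314; SEM = √319.314 = 17.87.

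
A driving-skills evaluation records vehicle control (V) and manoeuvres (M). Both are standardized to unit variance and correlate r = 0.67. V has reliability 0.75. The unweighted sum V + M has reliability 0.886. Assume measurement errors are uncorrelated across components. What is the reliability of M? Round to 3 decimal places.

Var(V+M) = 2 + 2·0.67 = 3.340.
True-score variance = ρ_V + ρ_M + 2·0.67, so 0.886 = (0.75 + ρ_M + 1.34) / 3.340.
ρ_M = 0.886·3.340 − 0.75 − 1.34 = 0.869.

0.869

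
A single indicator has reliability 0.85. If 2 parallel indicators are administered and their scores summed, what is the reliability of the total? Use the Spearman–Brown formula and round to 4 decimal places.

ρ_k = kρ / (1 + (k−1)ρ) = 2·0.85 / (1 + 1·0.85) = 1.700 / 1.850 = 0.9189.

0.9189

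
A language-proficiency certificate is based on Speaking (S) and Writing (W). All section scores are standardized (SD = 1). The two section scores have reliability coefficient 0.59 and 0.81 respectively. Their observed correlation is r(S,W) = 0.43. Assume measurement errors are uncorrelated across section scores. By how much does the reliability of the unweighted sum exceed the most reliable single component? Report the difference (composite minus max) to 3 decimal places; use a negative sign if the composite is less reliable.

Var(sum) = 2 + 0.86 = 2.86; true-score variance = 1.4 + 0.86 = 2.26; composite reliability = 0.7902.
Max component reliability = 0.8100.
Difference = 0.7902 − 0.8100 = -0.020.

-0.020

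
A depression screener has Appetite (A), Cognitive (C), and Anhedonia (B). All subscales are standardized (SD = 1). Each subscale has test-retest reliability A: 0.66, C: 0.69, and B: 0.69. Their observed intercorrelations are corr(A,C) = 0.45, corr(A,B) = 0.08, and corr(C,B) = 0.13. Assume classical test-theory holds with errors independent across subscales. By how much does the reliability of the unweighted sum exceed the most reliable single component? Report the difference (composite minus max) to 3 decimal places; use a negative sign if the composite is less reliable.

0.088

Var(sum) = 3 + 1.32 = 4.32; true-score variance = 2.04 + 1.32 = 3.36; composite reliability = 0.7778.
Max component reliability = 0.6900.
Difference = 0.7778 − 0.6900 = 0.088.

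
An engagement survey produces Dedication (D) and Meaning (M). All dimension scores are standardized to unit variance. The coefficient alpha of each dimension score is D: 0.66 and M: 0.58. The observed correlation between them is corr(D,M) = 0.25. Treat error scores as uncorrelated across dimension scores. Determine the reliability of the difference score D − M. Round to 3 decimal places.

0.493

Var(D−M) = 1 + 1 − 2·0.25 = 2 − 0.5 = 1.5.
Because errors are independent across components, Cov(Tᵢ,Tⱼ) = Cov(Xᵢ,Xⱼ); the off-diagonal part of the true-score variance is the same as above.
True-score variance = [0.66 + 0.58] − 0.5 = 1.24 − 0.5 = 0.74.
Reliability = 0.74 / 1.5 = 0.493.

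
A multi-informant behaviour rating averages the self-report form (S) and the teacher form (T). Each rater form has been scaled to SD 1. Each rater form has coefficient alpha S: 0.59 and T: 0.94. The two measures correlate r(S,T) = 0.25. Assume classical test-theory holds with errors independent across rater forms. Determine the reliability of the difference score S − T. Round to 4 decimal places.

0.6867

Var(S−T) = 1 + 1 − 2·0.25 = 2 − 0.5 = 1.5.
Under uncorrelated errors the observed covariances equal the true-score covariances, so only the own-variance terms attenuate.
True-score variance = [0.59 + 0.94] − 0.5 = 1.53 − 0.5 = 1.03.
Reliability = 1.03 / 1.5 = 0.6867.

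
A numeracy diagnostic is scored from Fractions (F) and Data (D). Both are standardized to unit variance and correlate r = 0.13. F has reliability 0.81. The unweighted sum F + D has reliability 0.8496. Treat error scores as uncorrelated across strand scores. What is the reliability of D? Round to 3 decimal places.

Var(F+D) = 2 + 2·0.13 = 2.260.
True-score variance = ρ_F + ρ_D + 2·0.13, so 0.8496 = (0.81 + ρ_D + 0.26) / 2.260.
ρ_D = 0.8496·2.260 − 0.81 − 0.26 = 0.850.

0.850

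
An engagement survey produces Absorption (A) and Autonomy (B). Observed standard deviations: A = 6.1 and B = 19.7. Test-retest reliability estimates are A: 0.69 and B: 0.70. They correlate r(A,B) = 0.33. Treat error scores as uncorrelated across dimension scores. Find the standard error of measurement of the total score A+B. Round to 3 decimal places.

11.312

Var(total) = 425.3 + 79.3122 = 504.612.
True-score variance = 297.338 + 79.3122 = 376.65, so reliability = 0.7464.
Error variance = 504.612 − 376.65 = 127.962; SEM = √127.962 = 11.312.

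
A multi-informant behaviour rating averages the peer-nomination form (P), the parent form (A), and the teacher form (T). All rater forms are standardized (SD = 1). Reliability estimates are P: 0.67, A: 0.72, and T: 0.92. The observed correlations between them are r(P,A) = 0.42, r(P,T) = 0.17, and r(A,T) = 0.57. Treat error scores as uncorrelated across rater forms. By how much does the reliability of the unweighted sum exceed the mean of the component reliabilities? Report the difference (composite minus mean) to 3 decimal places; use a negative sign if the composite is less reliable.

0.100

Var(sum) = 3 + 2.32 = 5.32; true-score variance = 2.31 + 2.32 = 4.63; composite reliability = 0.8703.
Mean component reliability = 0.7700.
Difference = 0.8703 − 0.7700 = 0.100.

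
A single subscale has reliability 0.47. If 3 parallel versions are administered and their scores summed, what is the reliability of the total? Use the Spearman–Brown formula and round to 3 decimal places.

0.727

ρ_k = kρ / (1 + (k−1)ρ) = 3·0.47 / (1 + 2·0.47) = 1.410 / 1.940 = 0.727.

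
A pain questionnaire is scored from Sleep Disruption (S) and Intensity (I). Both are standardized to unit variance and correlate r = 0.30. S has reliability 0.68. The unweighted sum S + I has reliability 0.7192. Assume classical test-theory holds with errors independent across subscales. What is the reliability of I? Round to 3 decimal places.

0.590

Var(S+I) = 2 + 2·0.30 = 2.600.
True-score variance = ρ_S + ρ_I + 2·0.30, so 0.7192 = (0.68 + ρ_I + 0.60) / 2.600.
ρ_I = 0.7192·2.600 − 0.68 − 0.60 = 0.590.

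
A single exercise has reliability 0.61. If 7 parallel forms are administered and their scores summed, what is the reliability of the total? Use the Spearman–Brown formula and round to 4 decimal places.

0.9163

ρ_k = kρ / (1 + (k−1)ρ) = 7·0.61 / (1 + 6·0.61) = 4.270 / 4.660 = 0.9163.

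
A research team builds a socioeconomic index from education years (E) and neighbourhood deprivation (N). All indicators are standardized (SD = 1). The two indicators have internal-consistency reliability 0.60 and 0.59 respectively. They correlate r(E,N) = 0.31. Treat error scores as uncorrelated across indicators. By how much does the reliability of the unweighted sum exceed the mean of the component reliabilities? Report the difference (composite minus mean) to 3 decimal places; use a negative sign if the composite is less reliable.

0.096

Var(sum) = 2 + 0.62 = 2.62; true-score variance = 1.19 + 0.62 = 1.81; composite reliability = 0.6908.
Mean component reliability = 0.5950.
Difference = 0.6908 − 0.5950 = 0.096.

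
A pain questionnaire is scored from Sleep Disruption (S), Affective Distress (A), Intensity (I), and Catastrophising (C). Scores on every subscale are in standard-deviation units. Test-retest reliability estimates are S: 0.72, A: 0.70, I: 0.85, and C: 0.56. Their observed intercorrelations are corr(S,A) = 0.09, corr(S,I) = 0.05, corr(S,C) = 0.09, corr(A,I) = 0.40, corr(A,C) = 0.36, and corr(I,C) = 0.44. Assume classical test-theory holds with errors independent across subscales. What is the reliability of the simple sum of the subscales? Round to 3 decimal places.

Var(S+A+I+C) = 4 + 2·[0.09 + 0.05 + 0.09 + 0.40 + 0.36 + 0.44] = 4 + 2.86 = 6.86.
Under uncorrelated errors the observed covariances equal the true-score covariances, so only the own-variance terms attenuate.
True-score variance = [0.72 + 0.70 + 0.85 + 0.56] + 2.86 = 2.83 + 2.86 = 5.69.
Reliability = 5.69 / 6.86 = 0.829.

0.829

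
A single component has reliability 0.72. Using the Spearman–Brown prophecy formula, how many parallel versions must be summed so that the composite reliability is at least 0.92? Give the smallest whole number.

k ≥ ρ*(1−ρ₁)/(ρ₁(1−ρ*)) = 0.92·0.28 / (0.72·0.08) = 4.472.
Smallest integer k = 5.

5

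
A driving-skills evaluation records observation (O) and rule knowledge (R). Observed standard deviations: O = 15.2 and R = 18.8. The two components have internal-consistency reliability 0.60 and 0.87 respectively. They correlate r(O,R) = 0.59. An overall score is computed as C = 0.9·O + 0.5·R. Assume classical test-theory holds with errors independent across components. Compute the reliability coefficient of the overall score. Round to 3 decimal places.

0.798

Var(C) = 0.9²·15.2² + 0.5²·18.8² + 2·[0.45·15.2·18.8·0.59] = 275.502 + 151.739 = 427.241.
Because errors are independent across components, Cov(Tᵢ,Tⱼ) = Cov(Xᵢ,Xⱼ); the off-diagonal part of the true-score variance is the same as above.
True-score variance = [0.9²·15.2²·0.60 + 0.5²·18.8²·0.87] + 151.739 = 189.159 + 151.739 = 340.897.
Reliability = 340.897 / 427.241 = 0.798.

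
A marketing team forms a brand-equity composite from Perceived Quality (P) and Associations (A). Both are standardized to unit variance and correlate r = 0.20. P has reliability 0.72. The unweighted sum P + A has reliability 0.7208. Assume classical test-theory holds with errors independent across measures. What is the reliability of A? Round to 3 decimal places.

0.610

Var(P+A) = 2 + 2·0.20 = 2.400.
True-score variance = ρ_P + ρ_A + 2·0.20, so 0.7208 = (0.72 + ρ_A + 0.40) / 2.400.
ρ_A = 0.7208·2.400 − 0.72 − 0.40 = 0.610.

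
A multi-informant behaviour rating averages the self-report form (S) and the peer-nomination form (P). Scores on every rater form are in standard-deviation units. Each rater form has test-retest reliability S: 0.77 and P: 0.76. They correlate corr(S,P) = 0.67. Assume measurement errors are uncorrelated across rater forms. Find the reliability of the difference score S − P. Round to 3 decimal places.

0.288

Var(S−P) = 1 + 1 − 2·0.67 = 2 − 1.34 = 0.66.
Because errors are independent across components, Cov(Tᵢ,Tⱼ) = Cov(Xᵢ,Xⱼ); the off-diagonal part of the true-score variance is the same as above.
True-score variance = [0.77 + 0.76] − 1.34 = 1.53 − 1.34 = 0.19.
Reliability = 0.19 / 0.66 = 0.288.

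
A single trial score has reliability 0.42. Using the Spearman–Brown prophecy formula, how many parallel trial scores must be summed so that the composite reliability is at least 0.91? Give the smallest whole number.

k ≥ ρ*(1−ρ₁)/(ρ₁(1−ρ*)) = 0.91·0.58 / (0.42·0.09) = 13.963.
Smallest integer k = 14.

14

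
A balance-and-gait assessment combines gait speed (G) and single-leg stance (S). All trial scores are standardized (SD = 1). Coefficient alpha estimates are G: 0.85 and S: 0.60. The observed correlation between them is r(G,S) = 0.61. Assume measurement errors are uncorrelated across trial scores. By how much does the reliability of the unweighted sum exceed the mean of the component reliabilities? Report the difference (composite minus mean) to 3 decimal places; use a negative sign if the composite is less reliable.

0.104

Var(sum) = 2 + 1.22 = 3.22; true-score variance = 1.45 + 1.22 = 2.67; composite reliability = 0.8292.
Mean component reliability = 0.7250.
Difference = 0.8292 − 0.7250 = 0.104.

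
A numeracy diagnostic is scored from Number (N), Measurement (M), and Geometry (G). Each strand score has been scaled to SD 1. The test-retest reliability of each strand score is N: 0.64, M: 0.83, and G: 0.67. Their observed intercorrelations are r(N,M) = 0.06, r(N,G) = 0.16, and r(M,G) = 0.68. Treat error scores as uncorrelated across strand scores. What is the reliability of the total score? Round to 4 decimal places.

Var(N+M+G) = 3 + 2·[0.06 + 0.16 + 0.68] = 3 + 1.8 = 4.8.
With uncorrelated errors the cross-covariances are all true-score covariance, so they carry over unchanged; only the diagonal terms shrink to ρᵢσᵢ².
True-score variance = [0.64 + 0.83 + 0.67] + 1.8 = 2.14 + 1.8 = 3.94.
Reliability = 3.94 / 4.8 = 0.8208.

0.8208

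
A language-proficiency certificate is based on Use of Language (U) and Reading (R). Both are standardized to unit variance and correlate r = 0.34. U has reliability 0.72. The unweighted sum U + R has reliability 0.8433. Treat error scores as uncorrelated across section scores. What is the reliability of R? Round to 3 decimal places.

Var(U+R) = 2 + 2·0.34 = 2.680.
True-score variance = ρ_U + ρ_R + 2·0.34, so 0.8433 = (0.72 + ρ_R + 0.68) / 2.680.
ρ_R = 0.8433·2.680 − 0.72 − 0.68 = 0.860.

0.860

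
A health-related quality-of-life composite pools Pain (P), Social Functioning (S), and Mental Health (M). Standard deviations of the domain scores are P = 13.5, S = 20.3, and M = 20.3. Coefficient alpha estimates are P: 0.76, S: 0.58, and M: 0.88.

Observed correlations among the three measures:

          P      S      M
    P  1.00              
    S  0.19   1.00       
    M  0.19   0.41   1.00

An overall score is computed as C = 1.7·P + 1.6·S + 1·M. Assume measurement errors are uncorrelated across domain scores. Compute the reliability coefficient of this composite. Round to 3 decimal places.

Var(C) = 1.7²·13.5² + 1.6²·20.3² + 20.3² + 2·[2.72·13.5·20.3·0.19 + 1.7·13.5·20.3·0.19 + 1.6·20.3·20.3·0.41] = 1993.74 + 1000.96 = 2994.7.
Under uncorrelated errors the observed covariances equal the true-score covariances, so only the own-variance terms attenuate.
True-score variance = [1.7²·13.5²·0.76 + 1.6²·20.3²·0.58 + 20.3²·0.88] + 1000.96 = 1374.8 + 1000.96 = 2375.76.
Reliability = 2375.76 / 2994.7 = 0.793.

0.793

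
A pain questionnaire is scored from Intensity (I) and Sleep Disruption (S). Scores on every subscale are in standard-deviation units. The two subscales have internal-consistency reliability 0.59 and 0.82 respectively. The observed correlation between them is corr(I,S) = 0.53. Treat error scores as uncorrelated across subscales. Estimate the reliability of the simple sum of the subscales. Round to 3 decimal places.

Var(I+S) = 2 + 2·[0.53] = 2 + 1.06 = 3.06.
With uncorrelated errors the cross-covariances are all true-score covariance, so they carry over unchanged; only the diagonal terms shrink to ρᵢσᵢ².
True-score variance = [0.59 + 0.82] + 1.06 = 1.41 + 1.06 = 2.47.
Reliability = 2.47 / 3.06 = 0.807.

0.807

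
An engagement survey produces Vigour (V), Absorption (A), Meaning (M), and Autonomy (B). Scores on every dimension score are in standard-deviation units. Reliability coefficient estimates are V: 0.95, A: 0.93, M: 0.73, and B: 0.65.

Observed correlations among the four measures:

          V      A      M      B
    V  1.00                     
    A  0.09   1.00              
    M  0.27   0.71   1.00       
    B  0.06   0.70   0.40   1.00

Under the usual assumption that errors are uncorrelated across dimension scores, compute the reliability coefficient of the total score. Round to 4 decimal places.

0.9125

Var(V+A+M+B) = 4 + 2·[0.09 + 0.27 + 0.06 + 0.71 + 0.70 + 0.40] = 4 + 4.46 = 8.46.
With uncorrelated errors the cross-covariances are all true-score covariance, so they carry over unchanged; only the diagonal terms shrink to ρᵢσᵢ².
True-score variance = [0.95 + 0.93 + 0.73 + 0.65] + 4.46 = 3.26 + 4.46 = 7.72.
Reliability = 7.72 / 8.46 = 0.9125.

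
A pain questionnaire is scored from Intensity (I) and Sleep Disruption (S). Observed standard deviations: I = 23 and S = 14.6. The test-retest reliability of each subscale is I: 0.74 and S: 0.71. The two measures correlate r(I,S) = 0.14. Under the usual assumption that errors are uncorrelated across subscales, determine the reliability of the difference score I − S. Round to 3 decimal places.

0.692

Var(I−S) = 23² + 14.6² − 2·23·14.6·0.14 = 742.16 − 94.024 = 648.136.
Because errors are independent across components, Cov(Tᵢ,Tⱼ) = Cov(Xᵢ,Xⱼ); the off-diagonal part of the true-score variance is the same as above.
True-score variance = [23²·0.74 + 14.6²·0.71] − 94.024 = 542.804 − 94.024 = 448.78.
Reliability = 448.78 / 648.136 = 0.692.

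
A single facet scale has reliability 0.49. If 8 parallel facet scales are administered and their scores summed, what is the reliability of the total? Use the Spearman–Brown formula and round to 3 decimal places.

ρ_k = kρ / (1 + (k−1)ρ) = 8·0.49 / (1 + 7·0.49) = 3.920 / 4.430 = 0.885.

0.885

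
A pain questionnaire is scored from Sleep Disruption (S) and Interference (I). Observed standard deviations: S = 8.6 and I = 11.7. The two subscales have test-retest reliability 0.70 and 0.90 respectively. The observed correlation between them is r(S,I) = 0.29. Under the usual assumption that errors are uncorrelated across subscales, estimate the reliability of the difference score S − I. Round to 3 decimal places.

0.765

Var(S−I) = 8.6² + 11.7² − 2·8.6·11.7·0.29 = 210.85 − 58.3596 = 152.49.
Because errors are independent across components, Cov(Tᵢ,Tⱼ) = Cov(Xᵢ,Xⱼ); the off-diagonal part of the true-score variance is the same as above.
True-score variance = [8.6²·0.70 + 11.7²·0.90] − 58.3596 = 174.973 − 58.3596 = 116.613.
Reliability = 116.613 / 152.49 = 0.765.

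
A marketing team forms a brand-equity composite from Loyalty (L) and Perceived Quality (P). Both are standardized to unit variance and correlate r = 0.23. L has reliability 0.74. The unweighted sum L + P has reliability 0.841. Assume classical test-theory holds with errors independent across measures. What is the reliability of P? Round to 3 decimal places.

0.869

Var(L+P) = 2 + 2·0.23 = 2.460.
True-score variance = ρ_L + ρ_P + 2·0.23, so 0.841 = (0.74 + ρ_P + 0.46) / 2.460.
ρ_P = 0.841·2.460 − 0.74 − 0.46 = 0.869.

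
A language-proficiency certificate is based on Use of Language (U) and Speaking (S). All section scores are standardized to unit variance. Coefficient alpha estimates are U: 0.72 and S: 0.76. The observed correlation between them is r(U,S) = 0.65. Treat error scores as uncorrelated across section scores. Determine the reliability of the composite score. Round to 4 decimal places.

Var(U+S) = 2 + 2·[0.65] = 2 + 1.3 = 3.3.
Because errors are independent across components, Cov(Tᵢ,Tⱼ) = Cov(Xᵢ,Xⱼ); the off-diagonal part of the true-score variance is the same as above.
True-score variance = [0.72 + 0.76] + 1.3 = 1.48 + 1.3 = 2.78.
Reliability = 2.78 / 3.3 = 0.8424.

0.8424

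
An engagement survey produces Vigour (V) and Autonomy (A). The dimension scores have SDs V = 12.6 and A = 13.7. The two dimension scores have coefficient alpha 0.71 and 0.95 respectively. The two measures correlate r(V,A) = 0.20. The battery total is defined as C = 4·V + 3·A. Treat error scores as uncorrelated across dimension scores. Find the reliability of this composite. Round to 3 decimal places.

Var(C) = 4²·12.6² + 3²·13.7² + 2·[12·12.6·13.7·0.20] = 4229.37 + 828.576 = 5057.95.
With uncorrelated errors the cross-covariances are all true-score covariance, so they carry over unchanged; only the diagonal terms shrink to ρᵢσᵢ².
True-score variance = [4²·12.6²·0.71 + 3²·13.7²·0.95] + 828.576 = 3408.26 + 828.576 = 4236.84.
Reliability = 4236.84 / 5057.95 = 0.838.

0.838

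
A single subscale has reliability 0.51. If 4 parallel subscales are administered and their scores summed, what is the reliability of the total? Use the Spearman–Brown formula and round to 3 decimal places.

0.806

ρ_k = kρ / (1 + (k−1)ρ) = 4·0.51 / (1 + 3·0.51) = 2.040 / 2.530 = 0.806.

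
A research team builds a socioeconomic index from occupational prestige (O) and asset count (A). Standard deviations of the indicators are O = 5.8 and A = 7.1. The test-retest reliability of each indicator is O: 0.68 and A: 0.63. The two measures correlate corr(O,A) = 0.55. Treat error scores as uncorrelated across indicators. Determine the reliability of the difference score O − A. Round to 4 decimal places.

0.2409

Var(O−A) = 5.8² + 7.1² − 2·5.8·7.1·0.55 = 84.05 − 45.298 = 38.752.
Because errors are independent across components, Cov(Tᵢ,Tⱼ) = Cov(Xᵢ,Xⱼ); the off-diagonal part of the true-score variance is the same as above.
True-score variance = [5.8²·0.68 + 7.1²·0.63] − 45.298 = 54.6335 − 45.298 = 9.3355.
Reliability = 9.3355 / 38.752 = 0.2409.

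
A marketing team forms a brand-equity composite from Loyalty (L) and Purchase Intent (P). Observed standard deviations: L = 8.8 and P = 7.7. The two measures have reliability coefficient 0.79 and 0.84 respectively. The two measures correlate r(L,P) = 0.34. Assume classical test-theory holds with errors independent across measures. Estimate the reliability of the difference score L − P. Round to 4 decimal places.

0.7160

Var(L−P) = 8.8² + 7.7² − 2·8.8·7.7·0.34 = 136.73 − 46.0768 = 90.6532.
Because errors are independent across components, Cov(Tᵢ,Tⱼ) = Cov(Xᵢ,Xⱼ); the off-diagonal part of the true-score variance is the same as above.
True-score variance = [8.8²·0.79 + 7.7²·0.84] − 46.0768 = 110.981 − 46.0768 = 64.9044.
Reliability = 64.9044 / 90.6532 = 0.7160.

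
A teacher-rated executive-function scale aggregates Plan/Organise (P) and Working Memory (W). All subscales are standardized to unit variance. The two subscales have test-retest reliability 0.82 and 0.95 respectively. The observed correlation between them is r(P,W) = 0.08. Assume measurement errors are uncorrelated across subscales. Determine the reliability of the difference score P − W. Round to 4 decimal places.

0.8750

Var(P−W) = 1 + 1 − 2·0.08 = 2 − 0.16 = 1.84.
Under uncorrelated errors the observed covariances equal the true-score covariances, so only the own-variance terms attenuate.
True-score variance = [0.82 + 0.95] − 0.16 = 1.77 − 0.16 = 1.61.
Reliability = 1.61 / 1.84 = 0.8750.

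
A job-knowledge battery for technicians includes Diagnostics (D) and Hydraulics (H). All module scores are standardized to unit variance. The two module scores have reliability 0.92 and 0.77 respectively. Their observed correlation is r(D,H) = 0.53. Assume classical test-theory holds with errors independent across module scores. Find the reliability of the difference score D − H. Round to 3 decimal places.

0.670

Var(D−H) = 1 + 1 − 2·0.53 = 2 − 1.06 = 0.94.
Because errors are independent across components, Cov(Tᵢ,Tⱼ) = Cov(Xᵢ,Xⱼ); the off-diagonal part of the true-score variance is the same as above.
True-score variance = [0.92 + 0.77] − 1.06 = 1.69 − 1.06 = 0.63.
Reliability = 0.63 / 0.94 = 0.670.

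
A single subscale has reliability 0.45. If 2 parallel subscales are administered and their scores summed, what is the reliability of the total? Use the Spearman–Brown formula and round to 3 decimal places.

0.621

ρ_k = kρ / (1 + (k−1)ρ) = 2·0.45 / (1 + 1·0.45) = 0.900 / 1.450 = 0.621.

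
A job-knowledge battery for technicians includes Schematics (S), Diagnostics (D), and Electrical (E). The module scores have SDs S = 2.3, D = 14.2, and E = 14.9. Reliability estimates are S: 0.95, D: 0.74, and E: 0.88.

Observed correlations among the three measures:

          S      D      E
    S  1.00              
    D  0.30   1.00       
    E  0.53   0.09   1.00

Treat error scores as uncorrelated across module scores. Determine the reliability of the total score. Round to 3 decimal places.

0.848

Var(S+D+E) = 2.3² + 14.2² + 14.9² + 2·[2.3·14.2·0.30 + 2.3·14.9·0.53 + 14.2·14.9·0.09] = 428.94 + 94.0066 = 522.947.
Because errors are independent across components, Cov(Tᵢ,Tⱼ) = Cov(Xᵢ,Xⱼ); the off-diagonal part of the true-score variance is the same as above.
True-score variance = [2.3²·0.95 + 14.2²·0.74 + 14.9²·0.88] + 94.0066 = 349.608 + 94.0066 = 443.615.
Reliability = 443.615 / 522.947 = 0.848.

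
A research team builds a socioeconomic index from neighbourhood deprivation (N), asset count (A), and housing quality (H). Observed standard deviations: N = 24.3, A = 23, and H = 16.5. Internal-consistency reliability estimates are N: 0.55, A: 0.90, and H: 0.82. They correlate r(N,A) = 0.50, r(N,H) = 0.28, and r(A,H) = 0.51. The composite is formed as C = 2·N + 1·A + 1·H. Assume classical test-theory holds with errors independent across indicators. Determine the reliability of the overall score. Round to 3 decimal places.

Var(C) = 2²·24.3² + 23² + 16.5² + 2·[2·24.3·23·0.50 + 2·24.3·16.5·0.28 + 23·16.5·0.51] = 3163.21 + 1953.95 = 5117.16.
With uncorrelated errors the cross-covariances are all true-score covariance, so they carry over unchanged; only the diagonal terms shrink to ρᵢσᵢ².
True-score variance = [2²·24.3²·0.55 + 23²·0.90 + 16.5²·0.82] + 1953.95 = 1998.42 + 1953.95 = 3952.38.
Reliability = 3952.38 / 5117.16 = 0.772.

0.772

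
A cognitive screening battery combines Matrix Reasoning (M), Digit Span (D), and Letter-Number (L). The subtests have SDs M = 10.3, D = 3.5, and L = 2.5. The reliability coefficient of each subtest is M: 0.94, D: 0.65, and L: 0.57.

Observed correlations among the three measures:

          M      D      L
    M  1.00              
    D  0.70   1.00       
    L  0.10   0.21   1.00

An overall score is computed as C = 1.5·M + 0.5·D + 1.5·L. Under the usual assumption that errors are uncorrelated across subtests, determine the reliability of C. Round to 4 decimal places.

Var(C) = 1.5²·10.3² + 0.5²·3.5² + 1.5²·2.5² + 2·[0.75·10.3·3.5·0.70 + 2.25·10.3·2.5·0.10 + 0.75·3.5·2.5·0.21] = 255.828 + 52.1962 = 308.024.
Because errors are independent across components, Cov(Tᵢ,Tⱼ) = Cov(Xᵢ,Xⱼ); the off-diagonal part of the true-score variance is the same as above.
True-score variance = [1.5²·10.3²·0.94 + 0.5²·3.5²·0.65 + 1.5²·2.5²·0.57] + 52.1962 = 234.387 + 52.1962 = 286.583.
Reliability = 286.583 / 308.024 = 0.9304.

0.9304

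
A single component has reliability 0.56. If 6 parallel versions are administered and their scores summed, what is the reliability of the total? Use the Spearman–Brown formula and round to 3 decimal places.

0.884

ρ_k = kρ / (1 + (k−1)ρ) = 6·0.56 / (1 + 5·0.56) = 3.360 / 3.800 = 0.884.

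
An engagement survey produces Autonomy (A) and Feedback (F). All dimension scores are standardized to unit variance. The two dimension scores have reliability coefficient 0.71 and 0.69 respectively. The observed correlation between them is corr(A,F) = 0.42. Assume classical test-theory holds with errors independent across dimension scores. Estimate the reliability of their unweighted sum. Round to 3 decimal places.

0.789

Var(A+F) = 2 + 2·[0.42] = 2 + 0.84 = 2.84.
With uncorrelated errors the cross-covariances are all true-score covariance, so they carry over unchanged; only the diagonal terms shrink to ρᵢσᵢ².
True-score variance = [0.71 + 0.69] + 0.84 = 1.4 + 0.84 = 2.24.
Reliability = 2.24 / 2.84 = 0.789.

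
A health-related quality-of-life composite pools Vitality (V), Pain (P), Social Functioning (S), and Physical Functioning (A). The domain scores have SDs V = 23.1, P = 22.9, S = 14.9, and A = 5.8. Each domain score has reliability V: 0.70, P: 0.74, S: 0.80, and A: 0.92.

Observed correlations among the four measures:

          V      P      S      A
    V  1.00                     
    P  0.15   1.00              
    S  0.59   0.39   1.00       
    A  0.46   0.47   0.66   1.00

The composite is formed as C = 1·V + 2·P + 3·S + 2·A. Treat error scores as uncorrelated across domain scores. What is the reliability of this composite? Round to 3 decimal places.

0.880

Var(C) = 23.1² + 2²·22.9² + 3²·14.9² + 2²·5.8² + 2·[2·23.1·22.9·0.15 + 3·23.1·14.9·0.59 + 2·23.1·5.8·0.46 + 6·22.9·14.9·0.39 + 4·22.9·5.8·0.47 + 6·14.9·5.8·0.66] = 4763.9 + 4563.06 = 9326.96.
With uncorrelated errors the cross-covariances are all true-score covariance, so they carry over unchanged; only the diagonal terms shrink to ρᵢσᵢ².
True-score variance = [23.1²·0.70 + 2²·22.9²·0.74 + 3²·14.9²·0.80 + 2²·5.8²·0.92] + 4563.06 = 3648.05 + 4563.06 = 8211.11.
Reliability = 8211.11 / 9326.96 = 0.880.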